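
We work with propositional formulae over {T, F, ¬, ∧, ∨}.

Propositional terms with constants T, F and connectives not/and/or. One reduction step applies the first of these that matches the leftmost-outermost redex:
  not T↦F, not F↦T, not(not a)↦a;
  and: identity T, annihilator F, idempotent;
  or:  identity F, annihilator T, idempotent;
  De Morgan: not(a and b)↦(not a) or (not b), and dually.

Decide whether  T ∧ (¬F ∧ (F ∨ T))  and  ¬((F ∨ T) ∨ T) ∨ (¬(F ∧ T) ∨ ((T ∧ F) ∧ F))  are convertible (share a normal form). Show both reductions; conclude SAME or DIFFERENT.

Answer: SAME — A ⇓ T, B ⇓ T

Derivation:
Term A:
  start: T ∧ (¬F ∧ (F ∨ T))
  [1] ¬F ∧ (F ∨ T)
  [2] T ∧ (F ∨ T)
  [3] F ∨ T
  [4] T

Term B:
  start: ¬((F ∨ T) ∨ T) ∨ (¬(F ∧ T) ∨ ((T ∧ F) ∧ F))
  [1] (¬(F ∨ T) ∧ ¬T) ∨ (¬(F ∧ T) ∨ ((T ∧ F) ∧ F))
  [2] ((¬F ∧ ¬T) ∧ ¬T) ∨ (¬(F ∧ T) ∨ ((T ∧ F) ∧ F))
  [3] ((T ∧ ¬T) ∧ ¬T) ∨ (¬(F ∧ T) ∨ ((T ∧ F) ∧ F))
  [4] (¬T ∧ ¬T) ∨ (¬(F ∧ T) ∨ ((T ∧ F) ∧ F))
  [5] ¬T ∨ (¬(F ∧ T) ∨ ((T ∧ F) ∧ F))
  [6] F ∨ (¬(F ∧ T) ∨ ((T ∧ F) ∧ F))
  [7] ¬(F ∧ T) ∨ ((T ∧ F) ∧ F)
  [8] (¬F ∨ ¬T) ∨ ((T ∧ F) ∧ F)
  [9] (T ∨ ¬T) ∨ ((T ∧ F) ∧ F)
  [10] T ∨ ((T ∧ F) ∧ F)
  [11] T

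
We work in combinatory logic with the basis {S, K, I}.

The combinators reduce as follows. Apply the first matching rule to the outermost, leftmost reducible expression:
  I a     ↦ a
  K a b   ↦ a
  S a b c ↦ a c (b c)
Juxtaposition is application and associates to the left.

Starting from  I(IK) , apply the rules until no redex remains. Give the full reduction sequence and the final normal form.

Answer: normal form = K  (in 2 steps)

Reduction:
  start: I(IK)
  [1] IK
  [2] K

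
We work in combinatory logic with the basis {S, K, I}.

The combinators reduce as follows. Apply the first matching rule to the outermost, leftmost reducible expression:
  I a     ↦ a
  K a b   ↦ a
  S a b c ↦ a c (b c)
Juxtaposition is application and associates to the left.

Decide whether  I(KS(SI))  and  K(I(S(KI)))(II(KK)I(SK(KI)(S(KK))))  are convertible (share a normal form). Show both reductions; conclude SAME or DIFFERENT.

Answer: DIFFERENT — A ⇓ S, B ⇓ S(KI)

Reduction:
Term A:
  start: I(KS(SI))
  →1  KS(SI)
  →2  S

Term B:
  start: K(I(S(KI)))(II(KK)I(SK(KI)(S(KK))))
  →1  I(S(KI))
  →2  S(KI)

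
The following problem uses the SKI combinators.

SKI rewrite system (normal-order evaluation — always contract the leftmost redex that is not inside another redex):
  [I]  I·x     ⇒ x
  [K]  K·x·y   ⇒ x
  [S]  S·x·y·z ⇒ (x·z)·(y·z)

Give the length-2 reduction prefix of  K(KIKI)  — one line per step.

  start: K(KIKI)
  →1  K(II)
  →2  KI

Answer: after 2 steps: KI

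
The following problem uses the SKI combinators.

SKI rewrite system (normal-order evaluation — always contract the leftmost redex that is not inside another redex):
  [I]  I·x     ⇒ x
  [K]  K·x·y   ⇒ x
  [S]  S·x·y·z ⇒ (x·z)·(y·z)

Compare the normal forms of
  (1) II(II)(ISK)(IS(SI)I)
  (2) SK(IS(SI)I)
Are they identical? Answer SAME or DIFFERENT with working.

Answer: SAME — A ⇓ SK(S(SI)I), B ⇓ SK(S(SI)I)

Reduction:
Term A:
  start: II(II)(ISK)(IS(SI)I)
  →1  I(II)(ISK)(IS(SI)I)
  →2  II(ISK)(IS(SI)I)
  →3  I(ISK)(IS(SI)I)
  →4  ISK(IS(SI)I)
  →5  SK(IS(SI)I)
  →6  SK(S(SI)I)

Term B:
  start: SK(IS(SI)I)
  →1  SK(S(SI)I)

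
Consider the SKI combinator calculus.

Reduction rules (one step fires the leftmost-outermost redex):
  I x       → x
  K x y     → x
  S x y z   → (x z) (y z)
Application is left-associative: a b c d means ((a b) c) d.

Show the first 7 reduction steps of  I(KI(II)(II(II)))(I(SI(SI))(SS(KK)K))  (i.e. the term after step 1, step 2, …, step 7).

Answer: after 7 steps: I(SI(SI))(SS(KK)K)

Derivation:
  start: I(KI(II)(II(II)))(I(SI(SI))(SS(KK)K))
  →1  KI(II)(II(II))(I(SI(SI))(SS(KK)K))
  →2  I(II(II))(I(SI(SI))(SS(KK)K))
  →3  II(II)(I(SI(SI))(SS(KK)K))
  →4  I(II)(I(SI(SI))(SS(KK)K))
  →5  II(I(SI(SI))(SS(KK)K))
  →6  I(I(SI(SI))(SS(KK)K))
  →7  I(SI(SI))(SS(KK)K)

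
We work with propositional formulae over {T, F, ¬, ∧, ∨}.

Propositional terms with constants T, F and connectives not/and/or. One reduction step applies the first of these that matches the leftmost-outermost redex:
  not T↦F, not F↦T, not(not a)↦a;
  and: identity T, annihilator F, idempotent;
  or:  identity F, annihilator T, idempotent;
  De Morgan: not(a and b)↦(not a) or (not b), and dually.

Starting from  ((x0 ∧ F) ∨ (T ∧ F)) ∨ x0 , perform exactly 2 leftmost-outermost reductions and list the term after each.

  start: ((x0 ∧ F) ∨ (T ∧ F)) ∨ x0
  →1  (F ∨ (T ∧ F)) ∨ x0
  →2  (T ∧ F) ∨ x0

Answer: after 2 steps: (T ∧ F) ∨ x0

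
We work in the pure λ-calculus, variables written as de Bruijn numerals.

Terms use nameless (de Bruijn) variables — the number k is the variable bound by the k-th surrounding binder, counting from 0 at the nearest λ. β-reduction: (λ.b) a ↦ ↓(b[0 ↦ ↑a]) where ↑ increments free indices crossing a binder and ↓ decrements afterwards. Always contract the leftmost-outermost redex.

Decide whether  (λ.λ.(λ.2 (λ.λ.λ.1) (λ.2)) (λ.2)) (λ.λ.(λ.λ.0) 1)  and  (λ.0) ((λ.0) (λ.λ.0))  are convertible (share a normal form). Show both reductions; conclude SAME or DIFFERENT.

Answer: SAME — A ⇓ λ.λ.0, B ⇓ λ.λ.0

Working:
Term A:
  start: (λ.λ.(λ.2 (λ.λ.λ.1) (λ.2)) (λ.2)) (λ.λ.(λ.λ.0) 1)
  →1  λ.(λ.(λ.λ.(λ.λ.0) 1) (λ.λ.λ.1) (λ.2)) (λ.λ.λ.(λ.λ.0) 1)
  →2  λ.(λ.λ.(λ.λ.0) 1) (λ.λ.λ.1) (λ.1)
  →3  λ.(λ.(λ.λ.0) (λ.λ.λ.1)) (λ.1)
  →4  λ.(λ.λ.0) (λ.λ.λ.1)
  →5  λ.λ.0

Term B:
  start: (λ.0) ((λ.0) (λ.λ.0))
  →1  (λ.0) (λ.λ.0)
  →2  λ.λ.0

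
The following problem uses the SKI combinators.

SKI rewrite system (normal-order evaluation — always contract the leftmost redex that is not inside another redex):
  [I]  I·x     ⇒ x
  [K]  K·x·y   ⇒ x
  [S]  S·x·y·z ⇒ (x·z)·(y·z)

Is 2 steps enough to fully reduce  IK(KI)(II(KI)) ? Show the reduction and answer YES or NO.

Answer: YES — reaches normal form KI in 2 ≤ 2 steps

Working:
  start: IK(KI)(II(KI))
  →1  K(KI)(II(KI))
  →2  KI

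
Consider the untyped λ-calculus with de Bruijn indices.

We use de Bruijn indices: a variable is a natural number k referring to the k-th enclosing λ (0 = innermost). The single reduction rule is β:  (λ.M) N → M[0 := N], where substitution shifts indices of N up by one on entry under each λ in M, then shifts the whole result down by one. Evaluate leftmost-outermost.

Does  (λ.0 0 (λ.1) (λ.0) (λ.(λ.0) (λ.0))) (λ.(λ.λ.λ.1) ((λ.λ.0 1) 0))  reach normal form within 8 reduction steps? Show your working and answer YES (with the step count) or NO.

Answer: YES — reaches normal form λ.λ.λ.1 in 7 ≤ 8 steps

Working:
  start: (λ.0 0 (λ.1) (λ.0) (λ.(λ.0) (λ.0))) (λ.(λ.λ.λ.1) ((λ.λ.0 1) 0))
  step 1: (λ.(λ.λ.λ.1) ((λ.λ.0 1) 0)) (λ.(λ.λ.λ.1) ((λ.λ.0 1) 0)) (λ.λ.(λ.λ.λ.1) ((λ.λ.0 1) 0)) (λ.0) (λ.(λ.0) (λ.0))
  step 2: (λ.λ.λ.1) ((λ.λ.0 1) (λ.(λ.λ.λ.1) ((λ.λ.0 1) 0))) (λ.λ.(λ.λ.λ.1) ((λ.λ.0 1) 0)) (λ.0) (λ.(λ.0) (λ.0))
  step 3: (λ.λ.1) (λ.λ.(λ.λ.λ.1) ((λ.λ.0 1) 0)) (λ.0) (λ.(λ.0) (λ.0))
  step 4: (λ.λ.λ.(λ.λ.λ.1) ((λ.λ.0 1) 0)) (λ.0) (λ.(λ.0) (λ.0))
  step 5: (λ.λ.(λ.λ.λ.1) ((λ.λ.0 1) 0)) (λ.(λ.0) (λ.0))
  step 6: λ.(λ.λ.λ.1) ((λ.λ.0 1) 0)
  step 7: λ.λ.λ.1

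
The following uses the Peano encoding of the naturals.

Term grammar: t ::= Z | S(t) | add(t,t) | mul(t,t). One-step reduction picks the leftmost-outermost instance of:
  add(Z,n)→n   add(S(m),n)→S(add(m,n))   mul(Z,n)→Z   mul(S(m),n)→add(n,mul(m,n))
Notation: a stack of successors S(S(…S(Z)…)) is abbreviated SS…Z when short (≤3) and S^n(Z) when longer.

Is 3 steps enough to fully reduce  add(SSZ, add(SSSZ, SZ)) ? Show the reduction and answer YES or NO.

Answer: NO — after 3 steps the term is S(S(add(SSSZ, SZ))), not yet normal

Working:
  start: add(SSZ, add(SSSZ, SZ))
  →1  S(add(SZ, add(SSSZ, SZ)))
  →2  S(S(add(Z, add(SSSZ, SZ))))
  →3  S(S(add(SSSZ, SZ)))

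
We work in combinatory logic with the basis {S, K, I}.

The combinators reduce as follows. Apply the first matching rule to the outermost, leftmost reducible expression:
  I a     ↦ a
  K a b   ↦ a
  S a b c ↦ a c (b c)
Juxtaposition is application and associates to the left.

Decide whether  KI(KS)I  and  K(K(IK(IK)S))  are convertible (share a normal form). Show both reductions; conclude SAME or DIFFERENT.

Answer: DIFFERENT — A ⇓ I, B ⇓ K(KK)

Derivation:
Term A:
  start: KI(KS)I
  [1] II
  [2] I

Term B:
  start: K(K(IK(IK)S))
  [1] K(K(K(IK)S))
  [2] K(K(IK))
  [3] K(KK)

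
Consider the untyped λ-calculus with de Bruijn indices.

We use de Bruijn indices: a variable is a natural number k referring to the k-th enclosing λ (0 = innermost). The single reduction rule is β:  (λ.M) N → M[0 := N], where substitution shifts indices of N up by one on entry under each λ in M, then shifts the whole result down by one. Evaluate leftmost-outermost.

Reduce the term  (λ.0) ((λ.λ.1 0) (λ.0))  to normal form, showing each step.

  start: (λ.0) ((λ.λ.1 0) (λ.0))
  →1  (λ.λ.1 0) (λ.0)
  →2  λ.(λ.0) 0
  →3  λ.0

Answer: normal form = λ.0  (in 3 steps)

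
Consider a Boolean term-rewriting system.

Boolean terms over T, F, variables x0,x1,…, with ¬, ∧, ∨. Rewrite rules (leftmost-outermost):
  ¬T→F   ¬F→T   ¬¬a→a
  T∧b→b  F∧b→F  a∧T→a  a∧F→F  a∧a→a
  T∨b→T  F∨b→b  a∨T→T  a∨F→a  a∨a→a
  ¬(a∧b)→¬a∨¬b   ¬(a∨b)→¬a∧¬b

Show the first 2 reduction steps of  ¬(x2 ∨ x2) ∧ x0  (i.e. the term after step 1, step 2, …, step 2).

Answer: after 2 steps: ¬x2 ∧ x0

Working:
  start: ¬(x2 ∨ x2) ∧ x0
  →1  (¬x2 ∧ ¬x2) ∧ x0
  →2  ¬x2 ∧ x0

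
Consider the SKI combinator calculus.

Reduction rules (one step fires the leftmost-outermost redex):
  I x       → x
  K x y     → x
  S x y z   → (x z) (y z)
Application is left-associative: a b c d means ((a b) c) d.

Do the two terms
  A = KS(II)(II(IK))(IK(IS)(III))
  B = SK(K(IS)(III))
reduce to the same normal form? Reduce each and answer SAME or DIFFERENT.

Answer: SAME — A ⇓ SKS, B ⇓ SKS

Working:
Term A:
  start: KS(II)(II(IK))(IK(IS)(III))
  [1] S(II(IK))(IK(IS)(III))
  [2] S(I(IK))(IK(IS)(III))
  [3] S(IK)(IK(IS)(III))
  [4] SK(IK(IS)(III))
  [5] SK(K(IS)(III))
  [6] SK(IS)
  [7] SKS

Term B:
  start: SK(K(IS)(III))
  [1] SK(IS)
  [2] SKS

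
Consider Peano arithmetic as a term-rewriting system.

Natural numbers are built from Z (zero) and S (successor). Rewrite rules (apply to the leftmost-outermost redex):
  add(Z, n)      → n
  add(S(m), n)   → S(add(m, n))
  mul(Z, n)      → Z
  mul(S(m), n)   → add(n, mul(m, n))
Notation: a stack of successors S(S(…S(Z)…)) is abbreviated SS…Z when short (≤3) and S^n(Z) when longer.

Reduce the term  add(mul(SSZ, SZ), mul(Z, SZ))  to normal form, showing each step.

Answer: normal form = SSZ  (in 11 steps)

Working:
  start: add(mul(SSZ, SZ), mul(Z, SZ))
  →1  add(add(SZ, mul(SZ, SZ)), mul(Z, SZ))
  →2  add(S(add(Z, mul(SZ, SZ))), mul(Z, SZ))
  →3  S(add(add(Z, mul(SZ, SZ)), mul(Z, SZ)))
  →4  S(add(mul(SZ, SZ), mul(Z, SZ)))
  →5  S(add(add(SZ, mul(Z, SZ)), mul(Z, SZ)))
  →6  S(add(S(add(Z, mul(Z, SZ))), mul(Z, SZ)))
  →7  S(S(add(add(Z, mul(Z, SZ)), mul(Z, SZ))))
  →8  S(S(add(mul(Z, SZ), mul(Z, SZ))))
  →9  S(S(add(Z, mul(Z, SZ))))
  →10  S(S(mul(Z, SZ)))
  →11  SSZ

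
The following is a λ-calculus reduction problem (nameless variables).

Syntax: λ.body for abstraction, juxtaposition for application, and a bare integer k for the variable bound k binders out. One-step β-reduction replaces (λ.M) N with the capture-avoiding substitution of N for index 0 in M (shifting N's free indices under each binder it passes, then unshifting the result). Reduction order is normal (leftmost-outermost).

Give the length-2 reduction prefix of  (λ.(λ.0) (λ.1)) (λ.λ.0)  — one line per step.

  start: (λ.(λ.0) (λ.1)) (λ.λ.0)
  [1] (λ.0) (λ.λ.λ.0)
  [2] λ.λ.λ.0

Answer: after 2 steps: λ.λ.λ.0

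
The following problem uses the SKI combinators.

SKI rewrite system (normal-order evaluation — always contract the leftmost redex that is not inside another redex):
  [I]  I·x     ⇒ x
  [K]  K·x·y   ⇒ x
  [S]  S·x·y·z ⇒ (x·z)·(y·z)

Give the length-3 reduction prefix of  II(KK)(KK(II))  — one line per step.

Answer: after 3 steps: K

Working:
  start: II(KK)(KK(II))
  step 1: I(KK)(KK(II))
  step 2: KK(KK(II))
  step 3: K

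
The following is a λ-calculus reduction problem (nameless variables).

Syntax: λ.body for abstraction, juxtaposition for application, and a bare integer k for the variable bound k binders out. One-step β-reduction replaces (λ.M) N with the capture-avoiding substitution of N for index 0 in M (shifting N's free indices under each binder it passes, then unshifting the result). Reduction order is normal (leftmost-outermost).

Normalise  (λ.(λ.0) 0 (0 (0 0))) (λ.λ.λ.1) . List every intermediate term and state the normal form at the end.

  start: (λ.(λ.0) 0 (0 (0 0))) (λ.λ.λ.1)
  [1] (λ.0) (λ.λ.λ.1) ((λ.λ.λ.1) ((λ.λ.λ.1) (λ.λ.λ.1)))
  [2] (λ.λ.λ.1) ((λ.λ.λ.1) ((λ.λ.λ.1) (λ.λ.λ.1)))
  [3] λ.λ.1

Answer: normal form = λ.λ.1  (in 3 steps)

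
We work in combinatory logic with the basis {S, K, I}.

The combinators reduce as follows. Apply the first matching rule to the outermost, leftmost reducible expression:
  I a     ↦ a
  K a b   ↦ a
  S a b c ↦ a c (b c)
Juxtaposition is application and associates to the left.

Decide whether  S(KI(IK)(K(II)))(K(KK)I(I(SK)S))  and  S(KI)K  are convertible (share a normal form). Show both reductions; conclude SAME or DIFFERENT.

Term A:
  start: S(KI(IK)(K(II)))(K(KK)I(I(SK)S))
  step 1: S(I(K(II)))(K(KK)I(I(SK)S))
  step 2: S(K(II))(K(KK)I(I(SK)S))
  step 3: S(KI)(K(KK)I(I(SK)S))
  step 4: S(KI)(KK(I(SK)S))
  step 5: S(KI)K

Term B:
  start: S(KI)K

Answer: SAME — A ⇓ S(KI)K, B ⇓ S(KI)K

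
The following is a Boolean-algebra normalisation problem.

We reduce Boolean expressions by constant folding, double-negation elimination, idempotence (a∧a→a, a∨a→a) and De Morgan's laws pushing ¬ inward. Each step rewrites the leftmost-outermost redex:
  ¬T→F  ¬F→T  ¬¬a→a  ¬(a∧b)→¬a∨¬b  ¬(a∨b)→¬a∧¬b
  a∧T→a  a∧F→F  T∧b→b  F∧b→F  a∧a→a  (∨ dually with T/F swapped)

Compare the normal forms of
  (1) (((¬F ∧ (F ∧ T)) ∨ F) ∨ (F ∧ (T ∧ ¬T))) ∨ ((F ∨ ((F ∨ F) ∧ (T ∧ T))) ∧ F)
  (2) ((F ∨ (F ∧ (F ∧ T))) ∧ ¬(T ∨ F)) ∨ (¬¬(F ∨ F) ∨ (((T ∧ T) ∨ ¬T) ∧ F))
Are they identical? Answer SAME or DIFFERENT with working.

Answer: SAME — A ⇓ F, B ⇓ F

Derivation:
Term A:
  start: (((¬F ∧ (F ∧ T)) ∨ F) ∨ (F ∧ (T ∧ ¬T))) ∨ ((F ∨ ((F ∨ F) ∧ (T ∧ T))) ∧ F)
  step 1: ((¬F ∧ (F ∧ T)) ∨ (F ∧ (T ∧ ¬T))) ∨ ((F ∨ ((F ∨ F) ∧ (T ∧ T))) ∧ F)
  step 2: ((T ∧ (F ∧ T)) ∨ (F ∧ (T ∧ ¬T))) ∨ ((F ∨ ((F ∨ F) ∧ (T ∧ T))) ∧ F)
  step 3: ((F ∧ T) ∨ (F ∧ (T ∧ ¬T))) ∨ ((F ∨ ((F ∨ F) ∧ (T ∧ T))) ∧ F)
  step 4: (F ∨ (F ∧ (T ∧ ¬T))) ∨ ((F ∨ ((F ∨ F) ∧ (T ∧ T))) ∧ F)
  step 5: (F ∧ (T ∧ ¬T)) ∨ ((F ∨ ((F ∨ F) ∧ (T ∧ T))) ∧ F)
  step 6: F ∨ ((F ∨ ((F ∨ F) ∧ (T ∧ T))) ∧ F)
  step 7: (F ∨ ((F ∨ F) ∧ (T ∧ T))) ∧ F
  step 8: F

Term B:
  start: ((F ∨ (F ∧ (F ∧ T))) ∧ ¬(T ∨ F)) ∨ (¬¬(F ∨ F) ∨ (((T ∧ T) ∨ ¬T) ∧ F))
  step 1: ((F ∧ (F ∧ T)) ∧ ¬(T ∨ F)) ∨ (¬¬(F ∨ F) ∨ (((T ∧ T) ∨ ¬T) ∧ F))
  step 2: (F ∧ ¬(T ∨ F)) ∨ (¬¬(F ∨ F) ∨ (((T ∧ T) ∨ ¬T) ∧ F))
  step 3: F ∨ (¬¬(F ∨ F) ∨ (((T ∧ T) ∨ ¬T) ∧ F))
  step 4: ¬¬(F ∨ F) ∨ (((T ∧ T) ∨ ¬T) ∧ F)
  step 5: (F ∨ F) ∨ (((T ∧ T) ∨ ¬T) ∧ F)
  step 6: F ∨ (((T ∧ T) ∨ ¬T) ∧ F)
  step 7: ((T ∧ T) ∨ ¬T) ∧ F
  step 8: F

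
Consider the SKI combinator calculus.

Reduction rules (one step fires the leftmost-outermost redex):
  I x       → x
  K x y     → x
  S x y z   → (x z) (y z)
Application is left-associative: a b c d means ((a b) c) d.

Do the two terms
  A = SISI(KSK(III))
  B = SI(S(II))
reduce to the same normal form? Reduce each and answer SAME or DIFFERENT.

Term A:
  start: SISI(KSK(III))
  →1  II(SI)(KSK(III))
  →2  I(SI)(KSK(III))
  →3  SI(KSK(III))
  →4  SI(S(III))
  →5  SI(S(II))
  →6  SI(SI)

Term B:
  start: SI(S(II))
  →1  SI(SI)

Answer: SAME — A ⇓ SI(SI), B ⇓ SI(SI)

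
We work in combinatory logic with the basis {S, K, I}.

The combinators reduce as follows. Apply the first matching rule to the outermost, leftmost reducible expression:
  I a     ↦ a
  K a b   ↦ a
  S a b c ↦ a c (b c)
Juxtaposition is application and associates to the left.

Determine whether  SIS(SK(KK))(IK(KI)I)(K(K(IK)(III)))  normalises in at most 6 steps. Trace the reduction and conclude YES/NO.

  start: SIS(SK(KK))(IK(KI)I)(K(K(IK)(III)))
  [1] I(SK(KK))(S(SK(KK)))(IK(KI)I)(K(K(IK)(III)))
  [2] SK(KK)(S(SK(KK)))(IK(KI)I)(K(K(IK)(III)))
  [3] K(S(SK(KK)))(KK(S(SK(KK))))(IK(KI)I)(K(K(IK)(III)))
  [4] S(SK(KK))(IK(KI)I)(K(K(IK)(III)))
  [5] SK(KK)(K(K(IK)(III)))(IK(KI)I(K(K(IK)(III))))
  [6] K(K(K(IK)(III)))(KK(K(K(IK)(III))))(IK(KI)I(K(K(IK)(III))))

Answer: NO — after 6 steps the term is K(K(K(IK)(III)))(KK(K(K(IK)(III))))(IK(KI)I(K(K(IK)(III)))), not yet normal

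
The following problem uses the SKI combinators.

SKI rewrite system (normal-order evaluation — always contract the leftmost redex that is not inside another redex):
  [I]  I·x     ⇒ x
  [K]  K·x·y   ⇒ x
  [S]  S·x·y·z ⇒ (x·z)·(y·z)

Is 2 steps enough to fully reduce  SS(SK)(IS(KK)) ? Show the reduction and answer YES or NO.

  start: SS(SK)(IS(KK))
  step 1: S(IS(KK))(SK(IS(KK)))
  step 2: S(S(KK))(SK(IS(KK)))

Answer: NO — after 2 steps the term is S(S(KK))(SK(IS(KK))), not yet normal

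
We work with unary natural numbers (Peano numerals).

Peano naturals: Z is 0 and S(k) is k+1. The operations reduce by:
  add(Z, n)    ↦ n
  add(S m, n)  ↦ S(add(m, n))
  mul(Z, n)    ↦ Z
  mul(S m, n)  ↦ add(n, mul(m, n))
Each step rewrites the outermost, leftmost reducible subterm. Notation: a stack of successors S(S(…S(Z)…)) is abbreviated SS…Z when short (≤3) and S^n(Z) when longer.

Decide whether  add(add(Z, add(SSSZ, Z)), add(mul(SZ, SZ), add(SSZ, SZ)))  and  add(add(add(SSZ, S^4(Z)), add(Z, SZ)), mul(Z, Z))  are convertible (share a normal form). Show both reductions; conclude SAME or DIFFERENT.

Answer: SAME — A ⇓ S^7(Z), B ⇓ S^7(Z)

Working:
Term A:
  start: add(add(Z, add(SSSZ, Z)), add(mul(SZ, SZ), add(SSZ, SZ)))
  step 1: add(add(SSSZ, Z), add(mul(SZ, SZ), add(SSZ, SZ)))
  step 2: add(S(add(SSZ, Z)), add(mul(SZ, SZ), add(SSZ, SZ)))
  step 3: S(add(add(SSZ, Z), add(mul(SZ, SZ), add(SSZ, SZ))))
  step 4: S(add(S(add(SZ, Z)), add(mul(SZ, SZ), add(SSZ, SZ))))
  step 5: S(S(add(add(SZ, Z), add(mul(SZ, SZ), add(SSZ, SZ)))))
  step 6: S(S(add(S(add(Z, Z)), add(mul(SZ, SZ), add(SSZ, SZ)))))
  step 7: S(S(S(add(add(Z, Z), add(mul(SZ, SZ), add(SSZ, SZ))))))
  step 8: S(S(S(add(Z, add(mul(SZ, SZ), add(SSZ, SZ))))))
  step 9: S(S(S(add(mul(SZ, SZ), add(SSZ, SZ)))))
  step 10: S(S(S(add(add(SZ, mul(Z, SZ)), add(SSZ, SZ)))))
  step 11: S(S(S(add(S(add(Z, mul(Z, SZ))), add(SSZ, SZ)))))
  step 12: S(S(S(S(add(add(Z, mul(Z, SZ)), add(SSZ, SZ))))))
  step 13: S(S(S(S(add(mul(Z, SZ), add(SSZ, SZ))))))
  step 14: S(S(S(S(add(Z, add(SSZ, SZ))))))
  step 15: S(S(S(S(add(SSZ, SZ)))))
  step 16: S(S(S(S(S(add(SZ, SZ))))))
  step 17: S(S(S(S(S(S(add(Z, SZ)))))))
  step 18: S^7(Z)

Term B:
  start: add(add(add(SSZ, S^4(Z)), add(Z, SZ)), mul(Z, Z))
  step 1: add(add(S(add(SZ, S^4(Z))), add(Z, SZ)), mul(Z, Z))
  step 2: add(S(add(add(SZ, S^4(Z)), add(Z, SZ))), mul(Z, Z))
  step 3: S(add(add(add(SZ, S^4(Z)), add(Z, SZ)), mul(Z, Z)))
  step 4: S(add(add(S(add(Z, S^4(Z))), add(Z, SZ)), mul(Z, Z)))
  step 5: S(add(S(add(add(Z, S^4(Z)), add(Z, SZ))), mul(Z, Z)))
  step 6: S(S(add(add(add(Z, S^4(Z)), add(Z, SZ)), mul(Z, Z))))
  step 7: S(S(add(add(S^4(Z), add(Z, SZ)), mul(Z, Z))))
  step 8: S(S(add(S(add(SSSZ, add(Z, SZ))), mul(Z, Z))))
  step 9: S(S(S(add(add(SSSZ, add(Z, SZ)), mul(Z, Z)))))
  step 10: S(S(S(add(S(add(SSZ, add(Z, SZ))), mul(Z, Z)))))
  step 11: S(S(S(S(add(add(SSZ, add(Z, SZ)), mul(Z, Z))))))
  step 12: S(S(S(S(add(S(add(SZ, add(Z, SZ))), mul(Z, Z))))))
  step 13: S(S(S(S(S(add(add(SZ, add(Z, SZ)), mul(Z, Z)))))))
  step 14: S(S(S(S(S(add(S(add(Z, add(Z, SZ))), mul(Z, Z)))))))
  step 15: S(S(S(S(S(S(add(add(Z, add(Z, SZ)), mul(Z, Z))))))))
  step 16: S(S(S(S(S(S(add(add(Z, SZ), mul(Z, Z))))))))
  step 17: S(S(S(S(S(S(add(SZ, mul(Z, Z))))))))
  step 18: S(S(S(S(S(S(S(add(Z, mul(Z, Z)))))))))
  step 19: S(S(S(S(S(S(S(mul(Z, Z))))))))
  step 20: S^7(Z)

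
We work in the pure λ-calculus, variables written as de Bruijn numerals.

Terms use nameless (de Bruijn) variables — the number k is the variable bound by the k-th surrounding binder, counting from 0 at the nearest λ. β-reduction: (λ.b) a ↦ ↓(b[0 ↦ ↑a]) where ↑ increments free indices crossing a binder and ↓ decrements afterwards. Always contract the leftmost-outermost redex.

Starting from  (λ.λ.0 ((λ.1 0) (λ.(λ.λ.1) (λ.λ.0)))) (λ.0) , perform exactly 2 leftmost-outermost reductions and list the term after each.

Answer: after 2 steps: λ.0 (0 (λ.(λ.λ.1) (λ.λ.0)))

Working:
  start: (λ.λ.0 ((λ.1 0) (λ.(λ.λ.1) (λ.λ.0)))) (λ.0)
  →1  λ.0 ((λ.1 0) (λ.(λ.λ.1) (λ.λ.0)))
  →2  λ.0 (0 (λ.(λ.λ.1) (λ.λ.0)))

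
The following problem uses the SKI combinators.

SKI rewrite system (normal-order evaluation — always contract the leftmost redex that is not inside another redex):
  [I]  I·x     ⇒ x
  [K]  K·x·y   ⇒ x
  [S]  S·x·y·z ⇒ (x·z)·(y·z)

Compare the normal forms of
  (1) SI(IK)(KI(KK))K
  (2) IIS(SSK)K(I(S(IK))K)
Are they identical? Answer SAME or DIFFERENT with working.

Answer: DIFFERENT — A ⇓ I, B ⇓ SKK

Reduction:
Term A:
  start: SI(IK)(KI(KK))K
  →1  I(KI(KK))(IK(KI(KK)))K
  →2  KI(KK)(IK(KI(KK)))K
  →3  I(IK(KI(KK)))K
  →4  IK(KI(KK))K
  →5  K(KI(KK))K
  →6  KI(KK)
  →7  I

Term B:
  start: IIS(SSK)K(I(S(IK))K)
  →1  IS(SSK)K(I(S(IK))K)
  →2  S(SSK)K(I(S(IK))K)
  →3  SSK(I(S(IK))K)(K(I(S(IK))K))
  →4  S(I(S(IK))K)(K(I(S(IK))K))(K(I(S(IK))K))
  →5  I(S(IK))K(K(I(S(IK))K))(K(I(S(IK))K)(K(I(S(IK))K)))
  →6  S(IK)K(K(I(S(IK))K))(K(I(S(IK))K)(K(I(S(IK))K)))
  →7  IK(K(I(S(IK))K))(K(K(I(S(IK))K)))(K(I(S(IK))K)(K(I(S(IK))K)))
  →8  K(K(I(S(IK))K))(K(K(I(S(IK))K)))(K(I(S(IK))K)(K(I(S(IK))K)))
  →9  K(I(S(IK))K)(K(I(S(IK))K)(K(I(S(IK))K)))
  →10  I(S(IK))K
  →11  S(IK)K
  →12  SKK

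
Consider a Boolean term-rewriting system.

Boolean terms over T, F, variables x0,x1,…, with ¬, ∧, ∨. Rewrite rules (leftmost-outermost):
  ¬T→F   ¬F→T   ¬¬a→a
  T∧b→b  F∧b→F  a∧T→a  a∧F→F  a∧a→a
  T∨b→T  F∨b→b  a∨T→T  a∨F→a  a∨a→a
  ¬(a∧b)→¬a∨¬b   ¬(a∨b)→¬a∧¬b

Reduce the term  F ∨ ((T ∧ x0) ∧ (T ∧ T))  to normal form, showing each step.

  start: F ∨ ((T ∧ x0) ∧ (T ∧ T))
  →1  (T ∧ x0) ∧ (T ∧ T)
  →2  x0 ∧ (T ∧ T)
  →3  x0 ∧ T
  →4  x0

Answer: normal form = x0  (in 4 steps)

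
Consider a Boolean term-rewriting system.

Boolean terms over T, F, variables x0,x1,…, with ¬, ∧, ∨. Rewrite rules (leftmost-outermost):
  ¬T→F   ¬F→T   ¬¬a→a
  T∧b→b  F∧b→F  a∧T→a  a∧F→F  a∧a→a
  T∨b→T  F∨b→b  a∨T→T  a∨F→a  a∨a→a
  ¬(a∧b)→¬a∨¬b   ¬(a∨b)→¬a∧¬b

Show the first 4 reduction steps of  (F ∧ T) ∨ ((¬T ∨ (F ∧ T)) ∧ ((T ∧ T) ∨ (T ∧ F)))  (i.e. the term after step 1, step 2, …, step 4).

Answer: after 4 steps: (F ∧ T) ∧ ((T ∧ T) ∨ (T ∧ F))

Derivation:
  start: (F ∧ T) ∨ ((¬T ∨ (F ∧ T)) ∧ ((T ∧ T) ∨ (T ∧ F)))
  →1  F ∨ ((¬T ∨ (F ∧ T)) ∧ ((T ∧ T) ∨ (T ∧ F)))
  →2  (¬T ∨ (F ∧ T)) ∧ ((T ∧ T) ∨ (T ∧ F))
  →3  (F ∨ (F ∧ T)) ∧ ((T ∧ T) ∨ (T ∧ F))
  →4  (F ∧ T) ∧ ((T ∧ T) ∨ (T ∧ F))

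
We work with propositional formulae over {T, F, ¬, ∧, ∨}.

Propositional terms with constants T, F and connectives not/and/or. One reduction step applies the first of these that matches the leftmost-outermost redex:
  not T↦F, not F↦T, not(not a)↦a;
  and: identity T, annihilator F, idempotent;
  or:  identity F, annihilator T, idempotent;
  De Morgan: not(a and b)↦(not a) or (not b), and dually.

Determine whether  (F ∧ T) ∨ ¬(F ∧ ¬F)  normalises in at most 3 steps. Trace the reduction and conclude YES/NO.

Answer: NO — after 3 steps the term is ¬F ∨ ¬¬F, not yet normal

Derivation:
  start: (F ∧ T) ∨ ¬(F ∧ ¬F)
  →1  F ∨ ¬(F ∧ ¬F)
  →2  ¬(F ∧ ¬F)
  →3  ¬F ∨ ¬¬F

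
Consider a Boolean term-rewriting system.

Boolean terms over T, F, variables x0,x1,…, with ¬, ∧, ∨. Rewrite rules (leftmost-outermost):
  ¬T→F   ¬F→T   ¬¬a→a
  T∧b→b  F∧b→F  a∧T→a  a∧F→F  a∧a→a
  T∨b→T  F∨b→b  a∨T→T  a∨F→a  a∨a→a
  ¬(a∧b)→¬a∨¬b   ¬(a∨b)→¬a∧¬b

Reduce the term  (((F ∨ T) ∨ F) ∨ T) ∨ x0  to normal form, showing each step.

Answer: normal form = T  (in 2 steps)

Derivation:
  start: (((F ∨ T) ∨ F) ∨ T) ∨ x0
  [1] T ∨ x0
  [2] T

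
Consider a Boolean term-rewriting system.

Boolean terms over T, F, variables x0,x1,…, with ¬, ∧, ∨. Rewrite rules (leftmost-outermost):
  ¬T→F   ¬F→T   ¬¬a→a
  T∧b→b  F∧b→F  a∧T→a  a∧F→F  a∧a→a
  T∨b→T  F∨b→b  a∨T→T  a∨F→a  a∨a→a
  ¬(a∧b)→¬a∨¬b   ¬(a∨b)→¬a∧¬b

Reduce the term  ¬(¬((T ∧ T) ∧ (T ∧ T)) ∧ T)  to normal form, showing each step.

  start: ¬(¬((T ∧ T) ∧ (T ∧ T)) ∧ T)
  step 1: ¬¬((T ∧ T) ∧ (T ∧ T)) ∨ ¬T
  step 2: ((T ∧ T) ∧ (T ∧ T)) ∨ ¬T
  step 3: (T ∧ T) ∨ ¬T
  step 4: T ∨ ¬T
  step 5: T

Answer: normal form = T  (in 5 steps)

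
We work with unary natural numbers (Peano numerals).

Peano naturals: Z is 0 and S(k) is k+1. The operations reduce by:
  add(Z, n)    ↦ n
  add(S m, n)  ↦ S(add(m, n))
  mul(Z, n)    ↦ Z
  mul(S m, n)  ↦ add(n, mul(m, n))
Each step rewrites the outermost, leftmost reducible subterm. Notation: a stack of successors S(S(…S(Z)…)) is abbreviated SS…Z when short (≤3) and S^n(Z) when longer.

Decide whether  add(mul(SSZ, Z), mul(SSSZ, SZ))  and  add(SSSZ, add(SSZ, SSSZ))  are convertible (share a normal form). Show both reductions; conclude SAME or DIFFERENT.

Term A:
  start: add(mul(SSZ, Z), mul(SSSZ, SZ))
  →1  add(add(Z, mul(SZ, Z)), mul(SSSZ, SZ))
  →2  add(mul(SZ, Z), mul(SSSZ, SZ))
  →3  add(add(Z, mul(Z, Z)), mul(SSSZ, SZ))
  →4  add(mul(Z, Z), mul(SSSZ, SZ))
  →5  add(Z, mul(SSSZ, SZ))
  →6  mul(SSSZ, SZ)
  →7  add(SZ, mul(SSZ, SZ))
  →8  S(add(Z, mul(SSZ, SZ)))
  →9  S(mul(SSZ, SZ))
  →10  S(add(SZ, mul(SZ, SZ)))
  →11  S(S(add(Z, mul(SZ, SZ))))
  →12  S(S(mul(SZ, SZ)))
  →13  S(S(add(SZ, mul(Z, SZ))))
  →14  S(S(S(add(Z, mul(Z, SZ)))))
  →15  S(S(S(mul(Z, SZ))))
  →16  SSSZ

Term B:
  start: add(SSSZ, add(SSZ, SSSZ))
  →1  S(add(SSZ, add(SSZ, SSSZ)))
  →2  S(S(add(SZ, add(SSZ, SSSZ))))
  →3  S(S(S(add(Z, add(SSZ, SSSZ)))))
  →4  S(S(S(add(SSZ, SSSZ))))
  →5  S(S(S(S(add(SZ, SSSZ)))))
  →6  S(S(S(S(S(add(Z, SSSZ))))))
  →7  S^8(Z)

Answer: DIFFERENT — A ⇓ SSSZ, B ⇓ S^8(Z)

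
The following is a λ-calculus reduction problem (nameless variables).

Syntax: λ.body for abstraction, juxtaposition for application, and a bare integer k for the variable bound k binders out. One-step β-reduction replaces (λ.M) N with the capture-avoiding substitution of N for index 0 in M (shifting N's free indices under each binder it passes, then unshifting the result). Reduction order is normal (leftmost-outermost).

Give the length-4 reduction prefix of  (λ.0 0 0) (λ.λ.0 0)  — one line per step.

  start: (λ.0 0 0) (λ.λ.0 0)
  step 1: (λ.λ.0 0) (λ.λ.0 0) (λ.λ.0 0)
  step 2: (λ.0 0) (λ.λ.0 0)
  step 3: (λ.λ.0 0) (λ.λ.0 0)
  step 4: λ.0 0

Answer: after 4 steps: λ.0 0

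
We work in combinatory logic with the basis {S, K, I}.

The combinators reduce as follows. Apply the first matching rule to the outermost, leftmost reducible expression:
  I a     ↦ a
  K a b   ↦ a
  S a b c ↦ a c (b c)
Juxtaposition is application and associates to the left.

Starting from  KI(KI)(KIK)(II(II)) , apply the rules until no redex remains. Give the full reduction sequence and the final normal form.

  start: KI(KI)(KIK)(II(II))
  →1  I(KIK)(II(II))
  →2  KIK(II(II))
  →3  I(II(II))
  →4  II(II)
  →5  I(II)
  →6  II
  →7  I

Answer: normal form = I  (in 7 steps)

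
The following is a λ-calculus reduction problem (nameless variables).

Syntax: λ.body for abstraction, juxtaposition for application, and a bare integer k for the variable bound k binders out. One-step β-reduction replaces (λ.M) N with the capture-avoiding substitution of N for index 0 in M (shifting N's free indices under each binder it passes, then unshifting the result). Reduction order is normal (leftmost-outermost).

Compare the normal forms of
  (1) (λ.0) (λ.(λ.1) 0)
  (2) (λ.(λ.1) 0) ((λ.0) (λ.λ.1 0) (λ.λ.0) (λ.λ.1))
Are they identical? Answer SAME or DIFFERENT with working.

Answer: SAME — A ⇓ λ.0, B ⇓ λ.0

Working:
Term A:
  start: (λ.0) (λ.(λ.1) 0)
  →1  λ.(λ.1) 0
  →2  λ.0

Term B:
  start: (λ.(λ.1) 0) ((λ.0) (λ.λ.1 0) (λ.λ.0) (λ.λ.1))
  →1  (λ.(λ.0) (λ.λ.1 0) (λ.λ.0) (λ.λ.1)) ((λ.0) (λ.λ.1 0) (λ.λ.0) (λ.λ.1))
  →2  (λ.0) (λ.λ.1 0) (λ.λ.0) (λ.λ.1)
  →3  (λ.λ.1 0) (λ.λ.0) (λ.λ.1)
  →4  (λ.(λ.λ.0) 0) (λ.λ.1)
  →5  (λ.λ.0) (λ.λ.1)
  →6  λ.0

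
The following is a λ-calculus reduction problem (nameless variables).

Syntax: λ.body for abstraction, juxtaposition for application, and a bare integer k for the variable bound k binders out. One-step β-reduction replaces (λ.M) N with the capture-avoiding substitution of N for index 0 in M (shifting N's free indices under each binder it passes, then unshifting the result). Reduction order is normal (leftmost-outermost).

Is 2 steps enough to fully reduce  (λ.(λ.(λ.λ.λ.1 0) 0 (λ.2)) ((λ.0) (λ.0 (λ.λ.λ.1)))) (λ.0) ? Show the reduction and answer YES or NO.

  start: (λ.(λ.(λ.λ.λ.1 0) 0 (λ.2)) ((λ.0) (λ.0 (λ.λ.λ.1)))) (λ.0)
  →1  (λ.(λ.λ.λ.1 0) 0 (λ.λ.0)) ((λ.0) (λ.0 (λ.λ.λ.1)))
  →2  (λ.λ.λ.1 0) ((λ.0) (λ.0 (λ.λ.λ.1))) (λ.λ.0)

Answer: NO — after 2 steps the term is (λ.λ.λ.1 0) ((λ.0) (λ.0 (λ.λ.λ.1))) (λ.λ.0), not yet normal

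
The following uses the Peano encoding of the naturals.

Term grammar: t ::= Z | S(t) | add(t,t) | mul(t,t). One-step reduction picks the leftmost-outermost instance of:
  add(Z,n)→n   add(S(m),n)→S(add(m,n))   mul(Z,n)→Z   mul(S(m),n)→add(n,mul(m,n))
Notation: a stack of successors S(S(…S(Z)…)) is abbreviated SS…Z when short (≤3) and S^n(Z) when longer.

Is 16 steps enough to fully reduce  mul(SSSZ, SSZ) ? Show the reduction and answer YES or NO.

Answer: YES — reaches normal form S^6(Z) in 13 ≤ 16 steps

Reduction:
  start: mul(SSSZ, SSZ)
  step 1: add(SSZ, mul(SSZ, SSZ))
  step 2: S(add(SZ, mul(SSZ, SSZ)))
  step 3: S(S(add(Z, mul(SSZ, SSZ))))
  step 4: S(S(mul(SSZ, SSZ)))
  step 5: S(S(add(SSZ, mul(SZ, SSZ))))
  step 6: S(S(S(add(SZ, mul(SZ, SSZ)))))
  step 7: S(S(S(S(add(Z, mul(SZ, SSZ))))))
  step 8: S(S(S(S(mul(SZ, SSZ)))))
  step 9: S(S(S(S(add(SSZ, mul(Z, SSZ))))))
  step 10: S(S(S(S(S(add(SZ, mul(Z, SSZ)))))))
  step 11: S(S(S(S(S(S(add(Z, mul(Z, SSZ))))))))
  step 12: S(S(S(S(S(S(mul(Z, SSZ)))))))
  step 13: S^6(Z)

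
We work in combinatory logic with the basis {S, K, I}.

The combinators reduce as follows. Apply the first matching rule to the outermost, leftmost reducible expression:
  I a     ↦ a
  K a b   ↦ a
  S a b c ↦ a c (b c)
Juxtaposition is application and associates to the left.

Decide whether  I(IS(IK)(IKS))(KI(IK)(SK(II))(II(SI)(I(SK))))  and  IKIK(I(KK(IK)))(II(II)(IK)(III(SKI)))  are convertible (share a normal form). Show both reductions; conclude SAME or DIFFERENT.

Term A:
  start: I(IS(IK)(IKS))(KI(IK)(SK(II))(II(SI)(I(SK))))
  →1  IS(IK)(IKS)(KI(IK)(SK(II))(II(SI)(I(SK))))
  →2  S(IK)(IKS)(KI(IK)(SK(II))(II(SI)(I(SK))))
  →3  IK(KI(IK)(SK(II))(II(SI)(I(SK))))(IKS(KI(IK)(SK(II))(II(SI)(I(SK)))))
  →4  K(KI(IK)(SK(II))(II(SI)(I(SK))))(IKS(KI(IK)(SK(II))(II(SI)(I(SK)))))
  →5  KI(IK)(SK(II))(II(SI)(I(SK)))
  →6  I(SK(II))(II(SI)(I(SK)))
  →7  SK(II)(II(SI)(I(SK)))
  →8  K(II(SI)(I(SK)))(II(II(SI)(I(SK))))
  →9  II(SI)(I(SK))
  →10  I(SI)(I(SK))
  →11  SI(I(SK))
  →12  SI(SK)

Term B:
  start: IKIK(I(KK(IK)))(II(II)(IK)(III(SKI)))
  →1  KIK(I(KK(IK)))(II(II)(IK)(III(SKI)))
  →2  I(I(KK(IK)))(II(II)(IK)(III(SKI)))
  →3  I(KK(IK))(II(II)(IK)(III(SKI)))
  →4  KK(IK)(II(II)(IK)(III(SKI)))
  →5  K(II(II)(IK)(III(SKI)))
  →6  K(I(II)(IK)(III(SKI)))
  →7  K(II(IK)(III(SKI)))
  →8  K(I(IK)(III(SKI)))
  →9  K(IK(III(SKI)))
  →10  K(K(III(SKI)))
  →11  K(K(II(SKI)))
  →12  K(K(I(SKI)))
  →13  K(K(SKI))

Answer: DIFFERENT — A ⇓ SI(SK), B ⇓ K(K(SKI))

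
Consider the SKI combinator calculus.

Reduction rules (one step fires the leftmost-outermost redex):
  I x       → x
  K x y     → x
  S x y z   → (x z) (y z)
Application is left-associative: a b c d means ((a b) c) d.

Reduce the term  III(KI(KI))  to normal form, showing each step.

  start: III(KI(KI))
  step 1: II(KI(KI))
  step 2: I(KI(KI))
  step 3: KI(KI)
  step 4: I

Answer: normal form = I  (in 4 steps)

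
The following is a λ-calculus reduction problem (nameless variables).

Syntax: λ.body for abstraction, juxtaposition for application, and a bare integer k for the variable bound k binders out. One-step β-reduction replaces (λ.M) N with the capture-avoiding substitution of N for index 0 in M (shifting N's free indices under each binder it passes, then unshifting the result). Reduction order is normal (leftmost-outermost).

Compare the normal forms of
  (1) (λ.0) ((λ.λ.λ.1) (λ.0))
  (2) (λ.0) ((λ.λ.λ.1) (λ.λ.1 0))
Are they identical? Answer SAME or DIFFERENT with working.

Term A:
  start: (λ.0) ((λ.λ.λ.1) (λ.0))
  step 1: (λ.λ.λ.1) (λ.0)
  step 2: λ.λ.1

Term B:
  start: (λ.0) ((λ.λ.λ.1) (λ.λ.1 0))
  step 1: (λ.λ.λ.1) (λ.λ.1 0)
  step 2: λ.λ.1

Answer: SAME — A ⇓ λ.λ.1, B ⇓ λ.λ.1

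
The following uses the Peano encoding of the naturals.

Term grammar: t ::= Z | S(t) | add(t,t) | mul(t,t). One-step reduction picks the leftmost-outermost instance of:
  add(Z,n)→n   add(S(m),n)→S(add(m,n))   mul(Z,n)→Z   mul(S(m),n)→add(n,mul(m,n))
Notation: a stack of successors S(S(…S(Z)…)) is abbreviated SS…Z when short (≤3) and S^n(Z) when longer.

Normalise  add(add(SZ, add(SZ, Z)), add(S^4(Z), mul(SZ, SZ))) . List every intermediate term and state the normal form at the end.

Answer: normal form = S^7(Z)  (in 16 steps)

Derivation:
  start: add(add(SZ, add(SZ, Z)), add(S^4(Z), mul(SZ, SZ)))
  [1] add(S(add(Z, add(SZ, Z))), add(S^4(Z), mul(SZ, SZ)))
  [2] S(add(add(Z, add(SZ, Z)), add(S^4(Z), mul(SZ, SZ))))
  [3] S(add(add(SZ, Z), add(S^4(Z), mul(SZ, SZ))))
  [4] S(add(S(add(Z, Z)), add(S^4(Z), mul(SZ, SZ))))
  [5] S(S(add(add(Z, Z), add(S^4(Z), mul(SZ, SZ)))))
  [6] S(S(add(Z, add(S^4(Z), mul(SZ, SZ)))))
  [7] S(S(add(S^4(Z), mul(SZ, SZ))))
  [8] S(S(S(add(SSSZ, mul(SZ, SZ)))))
  [9] S(S(S(S(add(SSZ, mul(SZ, SZ))))))
  [10] S(S(S(S(S(add(SZ, mul(SZ, SZ)))))))
  [11] S(S(S(S(S(S(add(Z, mul(SZ, SZ))))))))
  [12] S(S(S(S(S(S(mul(SZ, SZ)))))))
  [13] S(S(S(S(S(S(add(SZ, mul(Z, SZ))))))))
  [14] S(S(S(S(S(S(S(add(Z, mul(Z, SZ)))))))))
  [15] S(S(S(S(S(S(S(mul(Z, SZ))))))))
  [16] S^7(Z)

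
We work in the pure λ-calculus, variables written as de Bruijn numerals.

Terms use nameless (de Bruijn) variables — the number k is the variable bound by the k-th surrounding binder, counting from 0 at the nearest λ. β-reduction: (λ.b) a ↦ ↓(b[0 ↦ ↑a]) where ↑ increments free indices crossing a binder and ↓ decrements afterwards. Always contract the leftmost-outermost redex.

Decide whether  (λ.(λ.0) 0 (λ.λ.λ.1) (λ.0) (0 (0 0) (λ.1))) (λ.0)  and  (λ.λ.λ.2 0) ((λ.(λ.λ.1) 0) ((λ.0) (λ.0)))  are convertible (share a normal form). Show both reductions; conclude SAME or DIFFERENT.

Term A:
  start: (λ.(λ.0) 0 (λ.λ.λ.1) (λ.0) (0 (0 0) (λ.1))) (λ.0)
  →1  (λ.0) (λ.0) (λ.λ.λ.1) (λ.0) ((λ.0) ((λ.0) (λ.0)) (λ.λ.0))
  →2  (λ.0) (λ.λ.λ.1) (λ.0) ((λ.0) ((λ.0) (λ.0)) (λ.λ.0))
  →3  (λ.λ.λ.1) (λ.0) ((λ.0) ((λ.0) (λ.0)) (λ.λ.0))
  →4  (λ.λ.1) ((λ.0) ((λ.0) (λ.0)) (λ.λ.0))
  →5  λ.(λ.0) ((λ.0) (λ.0)) (λ.λ.0)
  →6  λ.(λ.0) (λ.0) (λ.λ.0)
  →7  λ.(λ.0) (λ.λ.0)
  →8  λ.λ.λ.0

Term B:
  start: (λ.λ.λ.2 0) ((λ.(λ.λ.1) 0) ((λ.0) (λ.0)))
  →1  λ.λ.(λ.(λ.λ.1) 0) ((λ.0) (λ.0)) 0
  →2  λ.λ.(λ.λ.1) ((λ.0) (λ.0)) 0
  →3  λ.λ.(λ.(λ.0) (λ.0)) 0
  →4  λ.λ.(λ.0) (λ.0)
  →5  λ.λ.λ.0

Answer: SAME — A ⇓ λ.λ.λ.0, B ⇓ λ.λ.λ.0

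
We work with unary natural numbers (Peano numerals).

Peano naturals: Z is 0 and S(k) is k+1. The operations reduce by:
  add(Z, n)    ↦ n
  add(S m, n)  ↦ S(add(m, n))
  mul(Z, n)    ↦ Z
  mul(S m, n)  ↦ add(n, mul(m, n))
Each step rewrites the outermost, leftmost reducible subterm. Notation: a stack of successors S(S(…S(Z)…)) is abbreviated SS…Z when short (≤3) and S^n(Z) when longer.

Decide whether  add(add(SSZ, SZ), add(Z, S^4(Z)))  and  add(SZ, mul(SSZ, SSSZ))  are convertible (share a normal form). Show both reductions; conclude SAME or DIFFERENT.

Answer: SAME — A ⇓ S^7(Z), B ⇓ S^7(Z)

Reduction:
Term A:
  start: add(add(SSZ, SZ), add(Z, S^4(Z)))
  [1] add(S(add(SZ, SZ)), add(Z, S^4(Z)))
  [2] S(add(add(SZ, SZ), add(Z, S^4(Z))))
  [3] S(add(S(add(Z, SZ)), add(Z, S^4(Z))))
  [4] S(S(add(add(Z, SZ), add(Z, S^4(Z)))))
  [5] S(S(add(SZ, add(Z, S^4(Z)))))
  [6] S(S(S(add(Z, add(Z, S^4(Z))))))
  [7] S(S(S(add(Z, S^4(Z)))))
  [8] S^7(Z)

Term B:
  start: add(SZ, mul(SSZ, SSSZ))
  [1] S(add(Z, mul(SSZ, SSSZ)))
  [2] S(mul(SSZ, SSSZ))
  [3] S(add(SSSZ, mul(SZ, SSSZ)))
  [4] S(S(add(SSZ, mul(SZ, SSSZ))))
  [5] S(S(S(add(SZ, mul(SZ, SSSZ)))))
  [6] S(S(S(S(add(Z, mul(SZ, SSSZ))))))
  [7] S(S(S(S(mul(SZ, SSSZ)))))
  [8] S(S(S(S(add(SSSZ, mul(Z, SSSZ))))))
  [9] S(S(S(S(S(add(SSZ, mul(Z, SSSZ)))))))
  [10] S(S(S(S(S(S(add(SZ, mul(Z, SSSZ))))))))
  [11] S(S(S(S(S(S(S(add(Z, mul(Z, SSSZ)))))))))
  [12] S(S(S(S(S(S(S(mul(Z, SSSZ))))))))
  [13] S^7(Z)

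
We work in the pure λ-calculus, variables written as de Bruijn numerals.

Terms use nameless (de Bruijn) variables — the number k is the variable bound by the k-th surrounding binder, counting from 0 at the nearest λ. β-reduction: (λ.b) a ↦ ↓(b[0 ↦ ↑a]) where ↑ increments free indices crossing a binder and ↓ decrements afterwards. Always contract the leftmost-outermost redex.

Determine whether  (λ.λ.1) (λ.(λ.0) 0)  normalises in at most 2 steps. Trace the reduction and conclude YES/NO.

Answer: YES — reaches normal form λ.λ.0 in 2 ≤ 2 steps

Derivation:
  start: (λ.λ.1) (λ.(λ.0) 0)
  [1] λ.λ.(λ.0) 0
  [2] λ.λ.0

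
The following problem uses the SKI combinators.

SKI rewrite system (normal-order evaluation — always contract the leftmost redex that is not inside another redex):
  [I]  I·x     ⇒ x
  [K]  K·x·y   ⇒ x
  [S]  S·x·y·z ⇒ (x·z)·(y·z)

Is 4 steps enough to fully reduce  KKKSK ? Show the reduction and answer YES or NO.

Answer: YES — reaches normal form S in 2 ≤ 4 steps

Working:
  start: KKKSK
  step 1: KSK
  step 2: S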